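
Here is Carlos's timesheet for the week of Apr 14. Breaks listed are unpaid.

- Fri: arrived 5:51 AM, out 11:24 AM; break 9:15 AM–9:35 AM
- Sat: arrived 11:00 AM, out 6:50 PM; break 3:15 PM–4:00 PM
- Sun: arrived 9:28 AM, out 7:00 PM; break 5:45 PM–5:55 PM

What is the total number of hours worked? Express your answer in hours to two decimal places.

Fri: 5:51 AM–11:24 AM = 5 h 33 min; less 20 min break → 5 h 13 min
Sat: 11:00 AM–6:50 PM = 7 h 50 min; less 45 min break → 7 h 5 min
Sun: 9:28 AM–7:00 PM = 9 h 32 min; less 10 min break → 9 h 22 min
Total: 5 h 13 min + 7 h 5 min + 9 h 22 min = 21 h 40 min.

21.67 hours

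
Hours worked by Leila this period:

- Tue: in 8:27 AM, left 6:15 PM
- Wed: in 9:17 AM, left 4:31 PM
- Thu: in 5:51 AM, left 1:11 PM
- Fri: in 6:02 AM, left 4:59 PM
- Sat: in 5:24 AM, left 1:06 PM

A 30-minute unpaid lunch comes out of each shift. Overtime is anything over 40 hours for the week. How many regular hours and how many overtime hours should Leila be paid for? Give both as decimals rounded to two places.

Tue: 8:27 AM–6:15 PM = 9 h 48 min; less 30 min break → 9 h 18 min
Wed: 9:17 AM–4:31 PM = 7 h 14 min; less 30 min break → 6 h 44 min
Thu: 5:51 AM–1:11 PM = 7 h 20 min; less 30 min break → 6 h 50 min
Fri: 6:02 AM–4:59 PM = 10 h 57 min; less 30 min break → 10 h 27 min
Sat: 5:24 AM–1:06 PM = 7 h 42 min; less 30 min break → 7 h 12 min
Total worked: 40 h 31 min = 40.52 h.
Threshold 40 h → overtime 0 h 31 min, regular 40 h 0 min.

Regular 40.00 hours, overtime 0.52 hours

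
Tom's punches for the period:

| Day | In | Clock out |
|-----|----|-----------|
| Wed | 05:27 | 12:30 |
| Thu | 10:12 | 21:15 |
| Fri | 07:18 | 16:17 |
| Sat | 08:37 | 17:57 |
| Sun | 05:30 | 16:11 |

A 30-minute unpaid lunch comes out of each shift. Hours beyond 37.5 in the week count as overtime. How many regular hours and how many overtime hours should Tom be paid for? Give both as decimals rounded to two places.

Wed: 05:27–12:30 = 7 h 3 min; less 30 min break → 6 h 33 min
Thu: 10:12–21:15 = 11 h 3 min; less 30 min break → 10 h 33 min
Fri: 07:18–16:17 = 8 h 59 min; less 30 min break → 8 h 29 min
Sat: 08:37–17:57 = 9 h 20 min; less 30 min break → 8 h 50 min
Sun: 05:30–16:11 = 10 h 41 min; less 30 min break → 10 h 11 min
Total worked: 44 h 36 min = 44.60 h.
Threshold 37.5 h → overtime 7 h 6 min, regular 37 h 30 min.

Regular 37.50 hours, overtime 7.10 hours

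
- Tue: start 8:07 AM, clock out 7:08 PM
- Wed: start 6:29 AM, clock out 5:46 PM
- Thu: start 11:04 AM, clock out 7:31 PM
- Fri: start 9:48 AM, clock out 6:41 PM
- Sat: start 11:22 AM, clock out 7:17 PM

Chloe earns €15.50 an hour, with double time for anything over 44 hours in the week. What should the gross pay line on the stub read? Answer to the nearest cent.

€792.05

Tue: 8:07 AM–7:08 PM = 11 h 1 min
Wed: 6:29 AM–5:46 PM = 11 h 17 min
Thu: 11:04 AM–7:31 PM = 8 h 27 min
Fri: 9:48 AM–6:41 PM = 8 h 53 min
Sat: 11:22 AM–7:17 PM = 7 h 55 min
Total worked: 47 h 33 min = 2853 min.
Regular 44 h 0 min = 2640 min at €15.50/h; overtime 3 h 33 min = 213 min at €31.00/h.
Pay = (2640 × €15.50 + 213 × €31.00) ÷ 60 = €792.05.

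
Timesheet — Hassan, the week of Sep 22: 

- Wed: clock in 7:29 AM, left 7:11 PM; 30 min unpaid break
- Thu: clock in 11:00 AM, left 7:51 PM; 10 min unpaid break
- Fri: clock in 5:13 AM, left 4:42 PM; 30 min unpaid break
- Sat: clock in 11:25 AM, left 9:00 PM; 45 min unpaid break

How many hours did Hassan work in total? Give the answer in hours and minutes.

39 h 42 min

Wed: 7:29 AM–7:11 PM = 11 h 42 min; less 30 min break → 11 h 12 min
Thu: 11:00 AM–7:51 PM = 8 h 51 min; less 10 min break → 8 h 41 min
Fri: 5:13 AM–4:42 PM = 11 h 29 min; less 30 min break → 10 h 59 min
Sat: 11:25 AM–9:00 PM = 9 h 35 min; less 45 min break → 8 h 50 min
Total: 11 h 12 min + 8 h 41 min + 10 h 59 min + 8 h 50 min = 39 h 42 min.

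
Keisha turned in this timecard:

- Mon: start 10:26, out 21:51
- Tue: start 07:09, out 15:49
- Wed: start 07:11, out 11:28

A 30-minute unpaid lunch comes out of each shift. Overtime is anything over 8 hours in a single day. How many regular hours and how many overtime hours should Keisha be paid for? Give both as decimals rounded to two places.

Mon: 10:26–21:51 = 11 h 25 min; less 30 min break → 10 h 55 min
Tue: 07:09–15:49 = 8 h 40 min; less 30 min break → 8 h 10 min
Wed: 07:11–11:28 = 4 h 17 min; less 30 min break → 3 h 47 min
Mon reg 8 h 0 min / OT 2 h 55 min; Tue reg 8 h 0 min / OT 0 h 10 min; Wed reg 3 h 47 min / OT 0 h 0 min.
Totals: regular 19 h 47 min, overtime 3 h 5 min.

Regular 19.78 hours, overtime 3.08 hours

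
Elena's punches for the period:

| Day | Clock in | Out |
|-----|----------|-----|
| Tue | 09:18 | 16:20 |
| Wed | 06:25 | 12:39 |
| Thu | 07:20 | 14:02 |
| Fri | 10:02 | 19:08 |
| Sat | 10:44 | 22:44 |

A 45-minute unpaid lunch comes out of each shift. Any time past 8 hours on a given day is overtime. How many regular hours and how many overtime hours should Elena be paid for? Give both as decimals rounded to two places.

Regular 33.72 hours, overtime 3.60 hours

Tue: 09:18–16:20 = 7 h 2 min; less 45 min break → 6 h 17 min
Wed: 06:25–12:39 = 6 h 14 min; less 45 min break → 5 h 29 min
Thu: 07:20–14:02 = 6 h 42 min; less 45 min break → 5 h 57 min
Fri: 10:02–19:08 = 9 h 6 min; less 45 min break → 8 h 21 min
Sat: 10:44–22:44 = 12 h 0 min; less 45 min break → 11 h 15 min
Tue reg 6 h 17 min / OT 0 h 0 min; Wed reg 5 h 29 min / OT 0 h 0 min; Thu reg 5 h 57 min / OT 0 h 0 min; Fri reg 8 h 0 min / OT 0 h 21 min; Sat reg 8 h 0 min / OT 3 h 15 min.
Totals: regular 33 h 43 min, overtime 3 h 36 min.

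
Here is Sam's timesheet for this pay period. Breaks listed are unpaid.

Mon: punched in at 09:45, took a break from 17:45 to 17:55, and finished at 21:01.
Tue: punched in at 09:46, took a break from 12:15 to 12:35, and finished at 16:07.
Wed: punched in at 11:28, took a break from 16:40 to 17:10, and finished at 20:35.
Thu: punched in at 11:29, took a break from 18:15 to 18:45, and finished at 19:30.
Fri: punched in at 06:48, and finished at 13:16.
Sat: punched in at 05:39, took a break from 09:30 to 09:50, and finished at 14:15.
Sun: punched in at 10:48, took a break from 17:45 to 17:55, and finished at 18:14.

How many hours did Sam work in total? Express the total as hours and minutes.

Mon: 09:45–21:01 = 11 h 16 min; less 10 min break → 11 h 6 min
Tue: 09:46–16:07 = 6 h 21 min; less 20 min break → 6 h 1 min
Wed: 11:28–20:35 = 9 h 7 min; less 30 min break → 8 h 37 min
Thu: 11:29–19:30 = 8 h 1 min; less 30 min break → 7 h 31 min
Fri: 06:48–13:16 = 6 h 28 min
Sat: 05:39–14:15 = 8 h 36 min; less 20 min break → 8 h 16 min
Sun: 10:48–18:14 = 7 h 26 min; less 10 min break → 7 h 16 min
Total: 11 h 6 min + 6 h 1 min + 8 h 37 min + 7 h 31 min + 6 h 28 min + 8 h 16 min + 7 h 16 min = 55 h 15 min.

55 h 15 min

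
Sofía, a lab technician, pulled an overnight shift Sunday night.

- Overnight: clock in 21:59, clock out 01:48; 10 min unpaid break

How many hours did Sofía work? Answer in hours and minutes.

Overnight: 21:59 → midnight = 2 h 1 min; midnight → 01:48 = 1 h 48 min; span 3 h 49 min; less 10 min break → 3 h 39 min

3 h 39 min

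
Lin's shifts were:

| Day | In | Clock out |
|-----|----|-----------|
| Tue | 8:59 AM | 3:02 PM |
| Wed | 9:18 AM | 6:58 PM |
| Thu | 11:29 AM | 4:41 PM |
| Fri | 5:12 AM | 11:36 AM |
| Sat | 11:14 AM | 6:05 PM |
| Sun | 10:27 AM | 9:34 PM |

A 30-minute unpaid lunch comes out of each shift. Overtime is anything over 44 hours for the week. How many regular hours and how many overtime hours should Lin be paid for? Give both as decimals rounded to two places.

Tue: 8:59 AM–3:02 PM = 6 h 3 min; less 30 min break → 5 h 33 min
Wed: 9:18 AM–6:58 PM = 9 h 40 min; less 30 min break → 9 h 10 min
Thu: 11:29 AM–4:41 PM = 5 h 12 min; less 30 min break → 4 h 42 min
Fri: 5:12 AM–11:36 AM = 6 h 24 min; less 30 min break → 5 h 54 min
Sat: 11:14 AM–6:05 PM = 6 h 51 min; less 30 min break → 6 h 21 min
Sun: 10:27 AM–9:34 PM = 11 h 7 min; less 30 min break → 10 h 37 min
Total worked: 42 h 17 min = 42.28 h.
Threshold 44 h → overtime 0 h 0 min, regular 42 h 17 min.

Regular 42.28 hours, overtime 0.00 hours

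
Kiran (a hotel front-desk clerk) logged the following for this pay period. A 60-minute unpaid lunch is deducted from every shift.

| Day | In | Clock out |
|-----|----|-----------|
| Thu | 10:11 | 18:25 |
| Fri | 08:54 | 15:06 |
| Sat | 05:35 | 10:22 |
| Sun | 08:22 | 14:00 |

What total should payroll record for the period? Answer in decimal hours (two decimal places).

Thu: 10:11–18:25 = 8 h 14 min; less 60 min break → 7 h 14 min
Fri: 08:54–15:06 = 6 h 12 min; less 60 min break → 5 h 12 min
Sat: 05:35–10:22 = 4 h 47 min; less 60 min break → 3 h 47 min
Sun: 08:22–14:00 = 5 h 38 min; less 60 min break → 4 h 38 min
Total: 7 h 14 min + 5 h 12 min + 3 h 47 min + 4 h 38 min = 20 h 51 min.

20.85 hours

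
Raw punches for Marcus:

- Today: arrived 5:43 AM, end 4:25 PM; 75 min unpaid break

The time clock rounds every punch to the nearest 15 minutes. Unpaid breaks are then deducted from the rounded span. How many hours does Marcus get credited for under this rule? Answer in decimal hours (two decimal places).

Today: in 5:43 AM→5:45 AM, out 4:25 PM→4:30 PM; 10 h 45 min − 75 min = 9 h 30 min

9.50 hours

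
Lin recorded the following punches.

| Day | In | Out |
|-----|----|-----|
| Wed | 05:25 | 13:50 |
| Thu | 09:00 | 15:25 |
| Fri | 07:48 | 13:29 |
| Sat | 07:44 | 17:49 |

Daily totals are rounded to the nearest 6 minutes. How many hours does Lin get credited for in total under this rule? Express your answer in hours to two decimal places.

Wed: 05:25–13:50 = 8 h 25 min → rounds to 8 h 24 min
Thu: 09:00–15:25 = 6 h 25 min → rounds to 6 h 24 min
Fri: 07:48–13:29 = 5 h 41 min → rounds to 5 h 42 min
Sat: 07:44–17:49 = 10 h 5 min → rounds to 10 h 6 min
Total credited: 30 h 36 min.

30.60 hours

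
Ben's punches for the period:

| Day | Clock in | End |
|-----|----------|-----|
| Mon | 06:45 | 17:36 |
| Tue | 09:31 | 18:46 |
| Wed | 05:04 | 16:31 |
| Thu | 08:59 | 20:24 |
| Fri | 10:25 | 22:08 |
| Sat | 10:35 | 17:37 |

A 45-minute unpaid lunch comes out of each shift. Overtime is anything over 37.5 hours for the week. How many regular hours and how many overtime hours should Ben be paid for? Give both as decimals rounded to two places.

Regular 37.50 hours, overtime 19.72 hours

Mon: 06:45–17:36 = 10 h 51 min; less 45 min break → 10 h 6 min
Tue: 09:31–18:46 = 9 h 15 min; less 45 min break → 8 h 30 min
Wed: 05:04–16:31 = 11 h 27 min; less 45 min break → 10 h 42 min
Thu: 08:59–20:24 = 11 h 25 min; less 45 min break → 10 h 40 min
Fri: 10:25–22:08 = 11 h 43 min; less 45 min break → 10 h 58 min
Sat: 10:35–17:37 = 7 h 2 min; less 45 min break → 6 h 17 min
Total worked: 57 h 13 min = 57.22 h.
Threshold 37.5 h → overtime 19 h 43 min, regular 37 h 30 min.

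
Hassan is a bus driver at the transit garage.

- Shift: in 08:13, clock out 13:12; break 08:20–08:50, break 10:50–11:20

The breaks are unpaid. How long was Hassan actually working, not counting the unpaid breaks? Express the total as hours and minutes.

3 h 59 min

Shift: 08:13–13:12 = 4 h 59 min; less 60 min break → 3 h 59 min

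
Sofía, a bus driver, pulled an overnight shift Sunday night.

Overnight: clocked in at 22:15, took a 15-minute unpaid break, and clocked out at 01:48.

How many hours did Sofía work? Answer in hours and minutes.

Overnight: 22:15 → midnight = 1 h 45 min; midnight → 01:48 = 1 h 48 min; span 3 h 33 min; less 15 min break → 3 h 18 min

3 h 18 min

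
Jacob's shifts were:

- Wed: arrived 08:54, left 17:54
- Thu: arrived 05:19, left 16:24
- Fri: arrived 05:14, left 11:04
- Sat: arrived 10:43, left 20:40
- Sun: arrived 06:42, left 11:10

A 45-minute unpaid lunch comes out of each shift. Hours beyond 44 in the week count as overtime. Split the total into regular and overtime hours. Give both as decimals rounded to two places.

Regular 36.58 hours, overtime 0.00 hours

Wed: 08:54–17:54 = 9 h 0 min; less 45 min break → 8 h 15 min
Thu: 05:19–16:24 = 11 h 5 min; less 45 min break → 10 h 20 min
Fri: 05:14–11:04 = 5 h 50 min; less 45 min break → 5 h 5 min
Sat: 10:43–20:40 = 9 h 57 min; less 45 min break → 9 h 12 min
Sun: 06:42–11:10 = 4 h 28 min; less 45 min break → 3 h 43 min
Total worked: 36 h 35 min = 36.58 h.
Threshold 44 h → overtime 0 h 0 min, regular 36 h 35 min.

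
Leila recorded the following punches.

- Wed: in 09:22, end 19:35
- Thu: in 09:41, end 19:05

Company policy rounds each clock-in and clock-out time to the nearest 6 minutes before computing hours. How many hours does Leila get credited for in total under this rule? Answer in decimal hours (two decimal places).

19.60 hours

Wed: in 09:22→09:24, out 19:35→19:36; 10 h 12 min
Thu: in 09:41→09:42, out 19:05→19:06; 9 h 24 min
Total credited: 19 h 36 min.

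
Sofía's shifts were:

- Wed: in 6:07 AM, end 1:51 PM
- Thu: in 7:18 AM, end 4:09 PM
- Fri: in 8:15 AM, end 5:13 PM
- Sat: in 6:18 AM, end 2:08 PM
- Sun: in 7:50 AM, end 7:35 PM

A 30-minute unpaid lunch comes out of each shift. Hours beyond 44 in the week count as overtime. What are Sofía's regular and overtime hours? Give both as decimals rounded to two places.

Regular 42.63 hours, overtime 0.00 hours

Wed: 6:07 AM–1:51 PM = 7 h 44 min; less 30 min break → 7 h 14 min
Thu: 7:18 AM–4:09 PM = 8 h 51 min; less 30 min break → 8 h 21 min
Fri: 8:15 AM–5:13 PM = 8 h 58 min; less 30 min break → 8 h 28 min
Sat: 6:18 AM–2:08 PM = 7 h 50 min; less 30 min break → 7 h 20 min
Sun: 7:50 AM–7:35 PM = 11 h 45 min; less 30 min break → 11 h 15 min
Total worked: 42 h 38 min = 42.63 h.
Threshold 44 h → overtime 0 h 0 min, regular 42 h 38 min.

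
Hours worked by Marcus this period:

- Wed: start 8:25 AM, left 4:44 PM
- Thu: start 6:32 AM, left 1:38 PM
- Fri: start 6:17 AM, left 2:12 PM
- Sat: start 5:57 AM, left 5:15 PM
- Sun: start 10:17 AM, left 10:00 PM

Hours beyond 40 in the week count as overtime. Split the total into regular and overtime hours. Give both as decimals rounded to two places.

Regular 40.00 hours, overtime 6.35 hours

Wed: 8:25 AM–4:44 PM = 8 h 19 min
Thu: 6:32 AM–1:38 PM = 7 h 6 min
Fri: 6:17 AM–2:12 PM = 7 h 55 min
Sat: 5:57 AM–5:15 PM = 11 h 18 min
Sun: 10:17 AM–10:00 PM = 11 h 43 min
Total worked: 46 h 21 min = 46.35 h.
Threshold 40 h → overtime 6 h 21 min, regular 40 h 0 min.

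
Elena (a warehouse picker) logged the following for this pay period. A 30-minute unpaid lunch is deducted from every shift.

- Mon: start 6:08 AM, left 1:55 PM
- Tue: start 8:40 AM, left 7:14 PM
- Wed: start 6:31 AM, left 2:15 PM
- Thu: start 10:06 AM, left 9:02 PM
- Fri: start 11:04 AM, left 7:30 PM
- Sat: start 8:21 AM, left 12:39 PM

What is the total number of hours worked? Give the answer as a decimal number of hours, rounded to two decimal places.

Mon: 6:08 AM–1:55 PM = 7 h 47 min; less 30 min break → 7 h 17 min
Tue: 8:40 AM–7:14 PM = 10 h 34 min; less 30 min break → 10 h 4 min
Wed: 6:31 AM–2:15 PM = 7 h 44 min; less 30 min break → 7 h 14 min
Thu: 10:06 AM–9:02 PM = 10 h 56 min; less 30 min break → 10 h 26 min
Fri: 11:04 AM–7:30 PM = 8 h 26 min; less 30 min break → 7 h 56 min
Sat: 8:21 AM–12:39 PM = 4 h 18 min; less 30 min break → 3 h 48 min
Total: 7 h 17 min + 10 h 4 min + 7 h 14 min + 10 h 26 min + 7 h 56 min + 3 h 48 min = 46 h 45 min.

46.75 hours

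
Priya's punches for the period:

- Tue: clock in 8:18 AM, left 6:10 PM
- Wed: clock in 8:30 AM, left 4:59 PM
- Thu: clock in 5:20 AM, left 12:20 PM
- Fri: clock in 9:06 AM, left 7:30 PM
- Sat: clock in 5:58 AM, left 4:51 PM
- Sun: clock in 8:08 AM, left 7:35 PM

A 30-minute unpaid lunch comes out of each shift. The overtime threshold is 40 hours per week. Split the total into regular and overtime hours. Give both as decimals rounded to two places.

Regular 40.00 hours, overtime 15.08 hours

Tue: 8:18 AM–6:10 PM = 9 h 52 min; less 30 min break → 9 h 22 min
Wed: 8:30 AM–4:59 PM = 8 h 29 min; less 30 min break → 7 h 59 min
Thu: 5:20 AM–12:20 PM = 7 h 0 min; less 30 min break → 6 h 30 min
Fri: 9:06 AM–7:30 PM = 10 h 24 min; less 30 min break → 9 h 54 min
Sat: 5:58 AM–4:51 PM = 10 h 53 min; less 30 min break → 10 h 23 min
Sun: 8:08 AM–7:35 PM = 11 h 27 min; less 30 min break → 10 h 57 min
Total worked: 55 h 5 min = 55.08 h.
Threshold 40 h → overtime 15 h 5 min, regular 40 h 0 min.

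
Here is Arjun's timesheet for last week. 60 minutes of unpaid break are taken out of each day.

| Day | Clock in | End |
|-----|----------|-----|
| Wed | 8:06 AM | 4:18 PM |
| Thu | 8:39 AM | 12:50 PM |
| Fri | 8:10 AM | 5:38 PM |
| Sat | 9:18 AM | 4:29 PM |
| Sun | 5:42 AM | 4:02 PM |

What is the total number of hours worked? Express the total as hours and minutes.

Wed: 8:06 AM–4:18 PM = 8 h 12 min; less 60 min break → 7 h 12 min
Thu: 8:39 AM–12:50 PM = 4 h 11 min; less 60 min break → 3 h 11 min
Fri: 8:10 AM–5:38 PM = 9 h 28 min; less 60 min break → 8 h 28 min
Sat: 9:18 AM–4:29 PM = 7 h 11 min; less 60 min break → 6 h 11 min
Sun: 5:42 AM–4:02 PM = 10 h 20 min; less 60 min break → 9 h 20 min
Total: 7 h 12 min + 3 h 11 min + 8 h 28 min + 6 h 11 min + 9 h 20 min = 34 h 22 min.

34 h 22 min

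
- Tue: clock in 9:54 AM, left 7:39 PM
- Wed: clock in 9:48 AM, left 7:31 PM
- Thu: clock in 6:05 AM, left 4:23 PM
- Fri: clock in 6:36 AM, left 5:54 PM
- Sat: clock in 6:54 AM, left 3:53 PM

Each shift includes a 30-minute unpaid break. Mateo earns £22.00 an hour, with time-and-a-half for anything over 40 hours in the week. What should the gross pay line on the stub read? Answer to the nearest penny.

Tue: 9:54 AM–7:39 PM = 9 h 45 min; less 30 min break → 9 h 15 min
Wed: 9:48 AM–7:31 PM = 9 h 43 min; less 30 min break → 9 h 13 min
Thu: 6:05 AM–4:23 PM = 10 h 18 min; less 30 min break → 9 h 48 min
Fri: 6:36 AM–5:54 PM = 11 h 18 min; less 30 min break → 10 h 48 min
Sat: 6:54 AM–3:53 PM = 8 h 59 min; less 30 min break → 8 h 29 min
Total worked: 47 h 33 min = 2853 min.
Regular 40 h 0 min = 2400 min at £22.00/h; overtime 7 h 33 min = 453 min at £33.00/h.
Pay = (2400 × £22.00 + 453 × £33.00) ÷ 60 = £1129.15.

£1129.15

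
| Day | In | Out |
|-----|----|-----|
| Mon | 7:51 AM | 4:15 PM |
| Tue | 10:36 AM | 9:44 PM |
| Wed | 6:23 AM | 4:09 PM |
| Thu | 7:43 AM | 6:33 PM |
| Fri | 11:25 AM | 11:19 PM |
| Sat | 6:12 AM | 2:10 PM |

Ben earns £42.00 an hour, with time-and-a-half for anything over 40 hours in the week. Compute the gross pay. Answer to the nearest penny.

Mon: 7:51 AM–4:15 PM = 8 h 24 min
Tue: 10:36 AM–9:44 PM = 11 h 8 min
Wed: 6:23 AM–4:09 PM = 9 h 46 min
Thu: 7:43 AM–6:33 PM = 10 h 50 min
Fri: 11:25 AM–11:19 PM = 11 h 54 min
Sat: 6:12 AM–2:10 PM = 7 h 58 min
Total worked: 60 h 0 min = 3600 min.
Regular 40 h 0 min = 2400 min at £42.00/h; overtime 20 h 0 min = 1200 min at £63.00/h.
Pay = (2400 × £42.00 + 1200 × £63.00) ÷ 60 = £2940.00.

£2940.00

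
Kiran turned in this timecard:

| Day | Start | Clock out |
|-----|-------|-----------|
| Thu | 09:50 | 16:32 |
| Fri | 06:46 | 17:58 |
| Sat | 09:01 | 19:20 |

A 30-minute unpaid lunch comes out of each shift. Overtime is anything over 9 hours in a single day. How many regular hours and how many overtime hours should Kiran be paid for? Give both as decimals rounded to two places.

Thu: 09:50–16:32 = 6 h 42 min; less 30 min break → 6 h 12 min
Fri: 06:46–17:58 = 11 h 12 min; less 30 min break → 10 h 42 min
Sat: 09:01–19:20 = 10 h 19 min; less 30 min break → 9 h 49 min
Thu reg 6 h 12 min / OT 0 h 0 min; Fri reg 9 h 0 min / OT 1 h 42 min; Sat reg 9 h 0 min / OT 0 h 49 min.
Totals: regular 24 h 12 min, overtime 2 h 31 min.

Regular 24.20 hours, overtime 2.52 hours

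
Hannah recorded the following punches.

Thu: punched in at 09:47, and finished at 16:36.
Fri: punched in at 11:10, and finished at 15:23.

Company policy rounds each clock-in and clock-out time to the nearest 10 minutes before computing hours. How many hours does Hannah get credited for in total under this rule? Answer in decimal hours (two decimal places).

Thu: in 09:47→09:50, out 16:36→16:40; 6 h 50 min
Fri: in 11:10→11:10, out 15:23→15:20; 4 h 10 min
Total credited: 11 h 0 min.

11.00 hours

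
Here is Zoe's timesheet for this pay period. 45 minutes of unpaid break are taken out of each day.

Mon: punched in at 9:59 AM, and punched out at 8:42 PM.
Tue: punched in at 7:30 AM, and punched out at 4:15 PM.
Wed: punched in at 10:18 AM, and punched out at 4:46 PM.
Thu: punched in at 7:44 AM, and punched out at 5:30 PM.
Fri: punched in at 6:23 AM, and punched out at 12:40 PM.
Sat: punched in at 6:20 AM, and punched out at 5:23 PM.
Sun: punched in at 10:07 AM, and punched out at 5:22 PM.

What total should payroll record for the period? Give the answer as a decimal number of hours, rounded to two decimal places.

55.03 hours

Mon: 9:59 AM–8:42 PM = 10 h 43 min; less 45 min break → 9 h 58 min
Tue: 7:30 AM–4:15 PM = 8 h 45 min; less 45 min break → 8 h 0 min
Wed: 10:18 AM–4:46 PM = 6 h 28 min; less 45 min break → 5 h 43 min
Thu: 7:44 AM–5:30 PM = 9 h 46 min; less 45 min break → 9 h 1 min
Fri: 6:23 AM–12:40 PM = 6 h 17 min; less 45 min break → 5 h 32 min
Sat: 6:20 AM–5:23 PM = 11 h 3 min; less 45 min break → 10 h 18 min
Sun: 10:07 AM–5:22 PM = 7 h 15 min; less 45 min break → 6 h 30 min
Total: 9 h 58 min + 8 h 0 min + 5 h 43 min + 9 h 1 min + 5 h 32 min + 10 h 18 min + 6 h 30 min = 55 h 2 min.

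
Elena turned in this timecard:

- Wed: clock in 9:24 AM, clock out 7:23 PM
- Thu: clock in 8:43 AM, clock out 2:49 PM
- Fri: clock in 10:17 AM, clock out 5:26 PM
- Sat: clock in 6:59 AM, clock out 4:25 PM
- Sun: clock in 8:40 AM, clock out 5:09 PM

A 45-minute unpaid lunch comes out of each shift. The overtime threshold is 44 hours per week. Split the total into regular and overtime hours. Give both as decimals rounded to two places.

Regular 37.40 hours, overtime 0.00 hours

Wed: 9:24 AM–7:23 PM = 9 h 59 min; less 45 min break → 9 h 14 min
Thu: 8:43 AM–2:49 PM = 6 h 6 min; less 45 min break → 5 h 21 min
Fri: 10:17 AM–5:26 PM = 7 h 9 min; less 45 min break → 6 h 24 min
Sat: 6:59 AM–4:25 PM = 9 h 26 min; less 45 min break → 8 h 41 min
Sun: 8:40 AM–5:09 PM = 8 h 29 min; less 45 min break → 7 h 44 min
Total worked: 37 h 24 min = 37.40 h.
Threshold 44 h → overtime 0 h 0 min, regular 37 h 24 min.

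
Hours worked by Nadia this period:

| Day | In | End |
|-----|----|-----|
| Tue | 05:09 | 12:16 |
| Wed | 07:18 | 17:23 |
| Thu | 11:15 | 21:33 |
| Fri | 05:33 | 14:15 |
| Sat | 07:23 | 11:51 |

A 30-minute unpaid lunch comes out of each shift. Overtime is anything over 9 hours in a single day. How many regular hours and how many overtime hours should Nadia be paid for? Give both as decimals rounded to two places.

Regular 36.78 hours, overtime 1.38 hours

Tue: 05:09–12:16 = 7 h 7 min; less 30 min break → 6 h 37 min
Wed: 07:18–17:23 = 10 h 5 min; less 30 min break → 9 h 35 min
Thu: 11:15–21:33 = 10 h 18 min; less 30 min break → 9 h 48 min
Fri: 05:33–14:15 = 8 h 42 min; less 30 min break → 8 h 12 min
Sat: 07:23–11:51 = 4 h 28 min; less 30 min break → 3 h 58 min
Tue reg 6 h 37 min / OT 0 h 0 min; Wed reg 9 h 0 min / OT 0 h 35 min; Thu reg 9 h 0 min / OT 0 h 48 min; Fri reg 8 h 12 min / OT 0 h 0 min; Sat reg 3 h 58 min / OT 0 h 0 min.
Totals: regular 36 h 47 min, overtime 1 h 23 min.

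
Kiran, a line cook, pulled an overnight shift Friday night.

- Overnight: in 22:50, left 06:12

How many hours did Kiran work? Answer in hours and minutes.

Overnight: 22:50 → midnight = 1 h 10 min; midnight → 06:12 = 6 h 12 min; span 7 h 22 min

7 h 22 min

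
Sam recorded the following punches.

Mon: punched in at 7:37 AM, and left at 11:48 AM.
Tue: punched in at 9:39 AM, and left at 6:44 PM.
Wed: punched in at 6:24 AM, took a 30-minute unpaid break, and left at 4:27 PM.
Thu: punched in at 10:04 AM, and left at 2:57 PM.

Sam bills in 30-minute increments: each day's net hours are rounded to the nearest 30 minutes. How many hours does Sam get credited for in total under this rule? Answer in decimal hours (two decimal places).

27.50 hours

Mon: 7:37 AM–11:48 AM = 4 h 11 min → rounds to 4 h 0 min
Tue: 9:39 AM–6:44 PM = 9 h 5 min → rounds to 9 h 0 min
Wed: 6:24 AM–4:27 PM = 10 h 3 min − 30 min = 9 h 33 min → rounds to 9 h 30 min
Thu: 10:04 AM–2:57 PM = 4 h 53 min → rounds to 5 h 0 min
Total credited: 27 h 30 min.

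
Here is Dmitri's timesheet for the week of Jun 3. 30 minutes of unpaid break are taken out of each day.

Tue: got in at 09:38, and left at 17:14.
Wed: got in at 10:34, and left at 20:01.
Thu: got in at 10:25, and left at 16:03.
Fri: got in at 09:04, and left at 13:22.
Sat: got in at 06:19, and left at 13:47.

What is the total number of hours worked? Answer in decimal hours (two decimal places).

31.95 hours

Tue: 09:38–17:14 = 7 h 36 min; less 30 min break → 7 h 6 min
Wed: 10:34–20:01 = 9 h 27 min; less 30 min break → 8 h 57 min
Thu: 10:25–16:03 = 5 h 38 min; less 30 min break → 5 h 8 min
Fri: 09:04–13:22 = 4 h 18 min; less 30 min break → 3 h 48 min
Sat: 06:19–13:47 = 7 h 28 min; less 30 min break → 6 h 58 min
Total: 7 h 6 min + 8 h 57 min + 5 h 8 min + 3 h 48 min + 6 h 58 min = 31 h 57 min.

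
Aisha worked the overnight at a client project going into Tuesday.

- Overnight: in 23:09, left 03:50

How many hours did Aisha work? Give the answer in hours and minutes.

Overnight: 23:09 → midnight = 0 h 51 min; midnight → 03:50 = 3 h 50 min; span 4 h 41 min

4 h 41 min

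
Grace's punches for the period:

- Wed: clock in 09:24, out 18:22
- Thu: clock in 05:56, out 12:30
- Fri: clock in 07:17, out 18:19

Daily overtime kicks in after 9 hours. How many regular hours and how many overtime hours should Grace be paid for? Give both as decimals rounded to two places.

Regular 24.53 hours, overtime 2.03 hours

Wed: 09:24–18:22 = 8 h 58 min
Thu: 05:56–12:30 = 6 h 34 min
Fri: 07:17–18:19 = 11 h 2 min
Wed reg 8 h 58 min / OT 0 h 0 min; Thu reg 6 h 34 min / OT 0 h 0 min; Fri reg 9 h 0 min / OT 2 h 2 min.
Totals: regular 24 h 32 min, overtime 2 h 2 min.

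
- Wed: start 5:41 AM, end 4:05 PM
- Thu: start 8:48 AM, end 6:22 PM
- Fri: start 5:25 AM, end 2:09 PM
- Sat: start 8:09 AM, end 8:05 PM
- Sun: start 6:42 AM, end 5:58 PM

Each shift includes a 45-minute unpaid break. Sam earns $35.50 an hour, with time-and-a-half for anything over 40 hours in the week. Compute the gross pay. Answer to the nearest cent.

$1853.99

Wed: 5:41 AM–4:05 PM = 10 h 24 min; less 45 min break → 9 h 39 min
Thu: 8:48 AM–6:22 PM = 9 h 34 min; less 45 min break → 8 h 49 min
Fri: 5:25 AM–2:09 PM = 8 h 44 min; less 45 min break → 7 h 59 min
Sat: 8:09 AM–8:05 PM = 11 h 56 min; less 45 min break → 11 h 11 min
Sun: 6:42 AM–5:58 PM = 11 h 16 min; less 45 min break → 10 h 31 min
Total worked: 48 h 9 min = 2889 min.
Regular 40 h 0 min = 2400 min at $35.50/h; overtime 8 h 9 min = 489 min at $53.25/h.
Pay = (2400 × $35.50 + 489 × $53.25) ÷ 60 = $1853.99.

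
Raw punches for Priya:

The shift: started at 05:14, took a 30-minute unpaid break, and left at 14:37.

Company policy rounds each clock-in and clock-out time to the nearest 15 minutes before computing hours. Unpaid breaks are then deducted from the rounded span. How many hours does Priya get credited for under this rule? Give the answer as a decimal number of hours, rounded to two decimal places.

8.75 hours

The shift: in 05:14→05:15, out 14:37→14:30; 9 h 15 min − 30 min = 8 h 45 min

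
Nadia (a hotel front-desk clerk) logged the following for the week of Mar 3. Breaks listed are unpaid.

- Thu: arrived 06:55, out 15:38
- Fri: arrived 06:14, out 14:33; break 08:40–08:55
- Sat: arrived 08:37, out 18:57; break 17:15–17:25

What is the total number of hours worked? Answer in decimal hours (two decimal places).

Thu: 06:55–15:38 = 8 h 43 min
Fri: 06:14–14:33 = 8 h 19 min; less 15 min break → 8 h 4 min
Sat: 08:37–18:57 = 10 h 20 min; less 10 min break → 10 h 10 min
Total: 8 h 43 min + 8 h 4 min + 10 h 10 min = 26 h 57 min.

26.95 hours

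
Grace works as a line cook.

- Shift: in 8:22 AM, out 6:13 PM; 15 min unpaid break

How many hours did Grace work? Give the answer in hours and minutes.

Shift: 8:22 AM–6:13 PM = 9 h 51 min; less 15 min break → 9 h 36 min

9 h 36 min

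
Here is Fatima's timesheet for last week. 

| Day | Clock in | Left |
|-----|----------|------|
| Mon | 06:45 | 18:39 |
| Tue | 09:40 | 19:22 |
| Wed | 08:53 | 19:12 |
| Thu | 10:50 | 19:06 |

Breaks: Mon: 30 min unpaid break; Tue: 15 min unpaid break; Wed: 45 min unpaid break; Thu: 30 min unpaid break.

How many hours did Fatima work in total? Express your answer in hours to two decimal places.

38.18 hours

Mon: 06:45–18:39 = 11 h 54 min; less 30 min break → 11 h 24 min
Tue: 09:40–19:22 = 9 h 42 min; less 15 min break → 9 h 27 min
Wed: 08:53–19:12 = 10 h 19 min; less 45 min break → 9 h 34 min
Thu: 10:50–19:06 = 8 h 16 min; less 30 min break → 7 h 46 min
Total: 11 h 24 min + 9 h 27 min + 9 h 34 min + 7 h 46 min = 38 h 11 min.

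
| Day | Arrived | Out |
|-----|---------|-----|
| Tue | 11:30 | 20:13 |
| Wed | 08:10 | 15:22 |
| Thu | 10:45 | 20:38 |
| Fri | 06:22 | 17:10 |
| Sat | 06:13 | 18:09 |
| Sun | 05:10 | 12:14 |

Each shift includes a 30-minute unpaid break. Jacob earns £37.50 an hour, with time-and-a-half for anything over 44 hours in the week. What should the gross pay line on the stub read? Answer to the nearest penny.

£2133.75

Tue: 11:30–20:13 = 8 h 43 min; less 30 min break → 8 h 13 min
Wed: 08:10–15:22 = 7 h 12 min; less 30 min break → 6 h 42 min
Thu: 10:45–20:38 = 9 h 53 min; less 30 min break → 9 h 23 min
Fri: 06:22–17:10 = 10 h 48 min; less 30 min break → 10 h 18 min
Sat: 06:13–18:09 = 11 h 56 min; less 30 min break → 11 h 26 min
Sun: 05:10–12:14 = 7 h 4 min; less 30 min break → 6 h 34 min
Total worked: 52 h 36 min = 3156 min.
Regular 44 h 0 min = 2640 min at £37.50/h; overtime 8 h 36 min = 516 min at £56.25/h.
Pay = (2640 × £37.50 + 516 × £56.25) ÷ 60 = £2133.75.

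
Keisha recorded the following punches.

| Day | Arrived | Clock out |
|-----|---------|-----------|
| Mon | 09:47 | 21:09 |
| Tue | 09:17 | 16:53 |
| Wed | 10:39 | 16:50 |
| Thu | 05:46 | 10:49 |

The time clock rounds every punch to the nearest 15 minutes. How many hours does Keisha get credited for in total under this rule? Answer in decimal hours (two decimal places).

Mon: in 09:47→09:45, out 21:09→21:15; 11 h 30 min
Tue: in 09:17→09:15, out 16:53→17:00; 7 h 45 min
Wed: in 10:39→10:45, out 16:50→16:45; 6 h 0 min
Thu: in 05:46→05:45, out 10:49→10:45; 5 h 0 min
Total credited: 30 h 15 min.

30.25 hours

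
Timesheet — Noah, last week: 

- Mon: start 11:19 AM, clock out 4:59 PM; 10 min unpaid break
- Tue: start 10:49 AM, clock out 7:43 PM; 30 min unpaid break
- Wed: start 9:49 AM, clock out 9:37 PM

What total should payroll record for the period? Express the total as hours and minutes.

Mon: 11:19 AM–4:59 PM = 5 h 40 min; less 10 min break → 5 h 30 min
Tue: 10:49 AM–7:43 PM = 8 h 54 min; less 30 min break → 8 h 24 min
Wed: 9:49 AM–9:37 PM = 11 h 48 min
Total: 5 h 30 min + 8 h 24 min + 11 h 48 min = 25 h 42 min.

25 h 42 min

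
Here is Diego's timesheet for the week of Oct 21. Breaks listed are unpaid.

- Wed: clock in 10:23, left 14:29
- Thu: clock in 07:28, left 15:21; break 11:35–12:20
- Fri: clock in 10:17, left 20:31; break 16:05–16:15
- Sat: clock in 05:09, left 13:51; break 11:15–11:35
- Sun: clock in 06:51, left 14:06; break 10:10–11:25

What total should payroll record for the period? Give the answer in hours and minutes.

Wed: 10:23–14:29 = 4 h 6 min
Thu: 07:28–15:21 = 7 h 53 min; less 45 min break → 7 h 8 min
Fri: 10:17–20:31 = 10 h 14 min; less 10 min break → 10 h 4 min
Sat: 05:09–13:51 = 8 h 42 min; less 20 min break → 8 h 22 min
Sun: 06:51–14:06 = 7 h 15 min; less 75 min break → 6 h 0 min
Total: 4 h 6 min + 7 h 8 min + 10 h 4 min + 8 h 22 min + 6 h 0 min = 35 h 40 min.

35 h 40 min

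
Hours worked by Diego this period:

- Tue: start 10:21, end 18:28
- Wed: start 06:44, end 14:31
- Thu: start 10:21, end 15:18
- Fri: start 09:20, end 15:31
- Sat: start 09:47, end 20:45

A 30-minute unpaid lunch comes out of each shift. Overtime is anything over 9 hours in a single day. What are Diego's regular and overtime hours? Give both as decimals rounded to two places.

Regular 34.03 hours, overtime 1.47 hours

Tue: 10:21–18:28 = 8 h 7 min; less 30 min break → 7 h 37 min
Wed: 06:44–14:31 = 7 h 47 min; less 30 min break → 7 h 17 min
Thu: 10:21–15:18 = 4 h 57 min; less 30 min break → 4 h 27 min
Fri: 09:20–15:31 = 6 h 11 min; less 30 min break → 5 h 41 min
Sat: 09:47–20:45 = 10 h 58 min; less 30 min break → 10 h 28 min
Tue reg 7 h 37 min / OT 0 h 0 min; Wed reg 7 h 17 min / OT 0 h 0 min; Thu reg 4 h 27 min / OT 0 h 0 min; Fri reg 5 h 41 min / OT 0 h 0 min; Sat reg 9 h 0 min / OT 1 h 28 min.
Totals: regular 34 h 2 min, overtime 1 h 28 min.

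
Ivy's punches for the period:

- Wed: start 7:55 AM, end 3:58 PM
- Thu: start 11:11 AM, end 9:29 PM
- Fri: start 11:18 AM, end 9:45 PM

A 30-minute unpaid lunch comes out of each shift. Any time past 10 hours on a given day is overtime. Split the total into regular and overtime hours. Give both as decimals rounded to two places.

Wed: 7:55 AM–3:58 PM = 8 h 3 min; less 30 min break → 7 h 33 min
Thu: 11:11 AM–9:29 PM = 10 h 18 min; less 30 min break → 9 h 48 min
Fri: 11:18 AM–9:45 PM = 10 h 27 min; less 30 min break → 9 h 57 min
Wed reg 7 h 33 min / OT 0 h 0 min; Thu reg 9 h 48 min / OT 0 h 0 min; Fri reg 9 h 57 min / OT 0 h 0 min.
Totals: regular 27 h 18 min, overtime 0 h 0 min.

Regular 27.30 hours, overtime 0.00 hours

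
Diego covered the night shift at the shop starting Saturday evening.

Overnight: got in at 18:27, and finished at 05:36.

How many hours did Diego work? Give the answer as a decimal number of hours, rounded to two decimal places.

11.15 hours

Overnight: 18:27 → midnight = 5 h 33 min; midnight → 05:36 = 5 h 36 min; span 11 h 9 min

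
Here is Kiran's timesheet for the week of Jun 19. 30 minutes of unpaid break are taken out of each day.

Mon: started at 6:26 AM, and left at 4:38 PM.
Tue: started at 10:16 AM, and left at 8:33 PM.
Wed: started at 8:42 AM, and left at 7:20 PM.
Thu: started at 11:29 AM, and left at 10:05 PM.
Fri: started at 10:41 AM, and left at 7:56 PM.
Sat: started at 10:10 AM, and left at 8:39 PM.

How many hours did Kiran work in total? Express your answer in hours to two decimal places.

58.45 hours

Mon: 6:26 AM–4:38 PM = 10 h 12 min; less 30 min break → 9 h 42 min
Tue: 10:16 AM–8:33 PM = 10 h 17 min; less 30 min break → 9 h 47 min
Wed: 8:42 AM–7:20 PM = 10 h 38 min; less 30 min break → 10 h 8 min
Thu: 11:29 AM–10:05 PM = 10 h 36 min; less 30 min break → 10 h 6 min
Fri: 10:41 AM–7:56 PM = 9 h 15 min; less 30 min break → 8 h 45 min
Sat: 10:10 AM–8:39 PM = 10 h 29 min; less 30 min break → 9 h 59 min
Total: 9 h 42 min + 9 h 47 min + 10 h 8 min + 10 h 6 min + 8 h 45 min + 9 h 59 min = 58 h 27 min.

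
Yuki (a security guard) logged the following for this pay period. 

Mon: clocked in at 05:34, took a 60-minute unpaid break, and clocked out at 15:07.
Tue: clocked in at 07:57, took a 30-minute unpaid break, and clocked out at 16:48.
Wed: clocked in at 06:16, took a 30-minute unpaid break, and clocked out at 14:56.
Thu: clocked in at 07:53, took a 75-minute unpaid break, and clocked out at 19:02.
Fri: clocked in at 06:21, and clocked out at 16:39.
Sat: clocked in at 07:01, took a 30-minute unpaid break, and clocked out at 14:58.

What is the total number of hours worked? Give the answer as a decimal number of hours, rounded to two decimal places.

52.72 hours

Mon: 05:34–15:07 = 9 h 33 min; less 60 min break → 8 h 33 min
Tue: 07:57–16:48 = 8 h 51 min; less 30 min break → 8 h 21 min
Wed: 06:16–14:56 = 8 h 40 min; less 30 min break → 8 h 10 min
Thu: 07:53–19:02 = 11 h 9 min; less 75 min break → 9 h 54 min
Fri: 06:21–16:39 = 10 h 18 min
Sat: 07:01–14:58 = 7 h 57 min; less 30 min break → 7 h 27 min
Total: 8 h 33 min + 8 h 21 min + 8 h 10 min + 9 h 54 min + 10 h 18 min + 7 h 27 min = 52 h 43 min.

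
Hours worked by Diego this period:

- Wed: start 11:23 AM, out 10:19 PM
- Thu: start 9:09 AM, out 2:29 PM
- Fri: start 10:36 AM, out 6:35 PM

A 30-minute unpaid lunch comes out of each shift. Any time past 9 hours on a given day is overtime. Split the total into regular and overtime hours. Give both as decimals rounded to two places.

Wed: 11:23 AM–10:19 PM = 10 h 56 min; less 30 min break → 10 h 26 min
Thu: 9:09 AM–2:29 PM = 5 h 20 min; less 30 min break → 4 h 50 min
Fri: 10:36 AM–6:35 PM = 7 h 59 min; less 30 min break → 7 h 29 min
Wed reg 9 h 0 min / OT 1 h 26 min; Thu reg 4 h 50 min / OT 0 h 0 min; Fri reg 7 h 29 min / OT 0 h 0 min.
Totals: regular 21 h 19 min, overtime 1 h 26 min.

Regular 21.32 hours, overtime 1.43 hours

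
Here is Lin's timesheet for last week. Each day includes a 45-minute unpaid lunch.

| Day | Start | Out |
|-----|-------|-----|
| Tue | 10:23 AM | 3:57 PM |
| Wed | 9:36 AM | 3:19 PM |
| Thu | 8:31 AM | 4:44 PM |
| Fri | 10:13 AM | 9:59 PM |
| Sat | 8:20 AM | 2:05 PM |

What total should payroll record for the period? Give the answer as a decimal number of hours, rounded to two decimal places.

Tue: 10:23 AM–3:57 PM = 5 h 34 min; less 45 min break → 4 h 49 min
Wed: 9:36 AM–3:19 PM = 5 h 43 min; less 45 min break → 4 h 58 min
Thu: 8:31 AM–4:44 PM = 8 h 13 min; less 45 min break → 7 h 28 min
Fri: 10:13 AM–9:59 PM = 11 h 46 min; less 45 min break → 11 h 1 min
Sat: 8:20 AM–2:05 PM = 5 h 45 min; less 45 min break → 5 h 0 min
Total: 4 h 49 min + 4 h 58 min + 7 h 28 min + 11 h 1 min + 5 h 0 min = 33 h 16 min.

33.27 hours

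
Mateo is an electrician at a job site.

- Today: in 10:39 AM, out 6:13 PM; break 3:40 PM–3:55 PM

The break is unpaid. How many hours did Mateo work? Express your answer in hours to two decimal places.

Today: 10:39 AM–6:13 PM = 7 h 34 min; less 15 min break → 7 h 19 min

7.32 hours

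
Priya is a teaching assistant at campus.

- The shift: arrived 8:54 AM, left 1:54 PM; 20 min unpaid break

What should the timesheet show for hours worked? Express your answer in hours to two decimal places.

4.67 hours

The shift: 8:54 AM–1:54 PM = 5 h 0 min; less 20 min break → 4 h 40 min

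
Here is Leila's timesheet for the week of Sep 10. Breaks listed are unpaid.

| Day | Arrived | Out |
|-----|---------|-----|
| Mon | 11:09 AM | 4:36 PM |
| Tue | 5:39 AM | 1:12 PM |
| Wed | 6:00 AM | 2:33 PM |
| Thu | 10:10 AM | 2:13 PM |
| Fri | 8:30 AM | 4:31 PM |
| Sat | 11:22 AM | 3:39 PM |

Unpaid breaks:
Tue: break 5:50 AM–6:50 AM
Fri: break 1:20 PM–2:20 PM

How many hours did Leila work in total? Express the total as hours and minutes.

Mon: 11:09 AM–4:36 PM = 5 h 27 min
Tue: 5:39 AM–1:12 PM = 7 h 33 min; less 60 min break → 6 h 33 min
Wed: 6:00 AM–2:33 PM = 8 h 33 min
Thu: 10:10 AM–2:13 PM = 4 h 3 min
Fri: 8:30 AM–4:31 PM = 8 h 1 min; less 60 min break → 7 h 1 min
Sat: 11:22 AM–3:39 PM = 4 h 17 min
Total: 5 h 27 min + 6 h 33 min + 8 h 33 min + 4 h 3 min + 7 h 1 min + 4 h 17 min = 35 h 54 min.

35 h 54 min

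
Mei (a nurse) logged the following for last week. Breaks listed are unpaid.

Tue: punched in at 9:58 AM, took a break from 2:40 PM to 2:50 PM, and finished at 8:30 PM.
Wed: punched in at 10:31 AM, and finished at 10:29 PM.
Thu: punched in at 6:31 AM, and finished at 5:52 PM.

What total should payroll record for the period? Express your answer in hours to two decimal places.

Tue: 9:58 AM–8:30 PM = 10 h 32 min; less 10 min break → 10 h 22 min
Wed: 10:31 AM–10:29 PM = 11 h 58 min
Thu: 6:31 AM–5:52 PM = 11 h 21 min
Total: 10 h 22 min + 11 h 58 min + 11 h 21 min = 33 h 41 min.

33.68 hours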